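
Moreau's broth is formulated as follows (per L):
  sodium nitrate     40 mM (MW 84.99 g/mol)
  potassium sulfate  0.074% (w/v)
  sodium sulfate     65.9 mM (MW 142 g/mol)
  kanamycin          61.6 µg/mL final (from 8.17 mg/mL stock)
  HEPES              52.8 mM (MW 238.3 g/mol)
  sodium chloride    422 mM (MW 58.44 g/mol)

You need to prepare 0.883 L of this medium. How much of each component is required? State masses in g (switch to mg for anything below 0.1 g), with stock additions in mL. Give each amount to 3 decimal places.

sodium nitrate 3.002 g; potassium sulfate 0.653 g; sodium sulfate 8.263 g; kanamycin 6.658 mL; HEPES 11.110 g; sodium chloride 21.776 g

Working volume: 0.883 L.
sodium nitrate: 40 mmol/L × 84.99 g/mol × 0.883 L ÷ 1000 = 3.002 g
potassium sulfate: 0.074 g per 100 mL × 883 mL ÷ 100 = 0.653 g
sodium sulfate: 65.9 mmol/L × 142 g/mol × 0.883 L ÷ 1000 = 8.263 g
kanamycin: C1V1 = C2V2 → 61.6 µg/mL × 883 mL ÷ 8170 µg/mL = 6.658 mL
HEPES: 52.8 mmol/L × 238.3 g/mol × 0.883 L ÷ 1000 = 11.110 g
sodium chloride: 422 mmol/L × 58.44 g/mol × 0.883 L ÷ 1000 = 21.776 g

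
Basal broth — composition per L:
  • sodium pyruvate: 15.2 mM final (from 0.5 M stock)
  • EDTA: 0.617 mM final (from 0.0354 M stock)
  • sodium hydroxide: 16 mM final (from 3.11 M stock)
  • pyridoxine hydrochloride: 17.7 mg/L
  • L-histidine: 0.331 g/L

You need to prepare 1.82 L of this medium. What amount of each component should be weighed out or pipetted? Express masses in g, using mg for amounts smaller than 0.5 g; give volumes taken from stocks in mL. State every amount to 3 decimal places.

Working volume: 1.82 L.
sodium pyruvate: C1V1 = C2V2 → 15.2 mM × 1820 mL ÷ 500 mM = 55.328 mL
EDTA: C1V1 = C2V2 → 0.617 mM × 1820 mL ÷ 35.4 mM = 31.721 mL
sodium hydroxide: V = C2·V2/C1 = 16 mM × 1820 mL ÷ 3110 mM = 9.363 mL
pyridoxine hydrochloride: 17.7 mg/L × 1.82 L = 32.214 mg
L-histidine: 0.331 g/L × 1.82 L = 0.602 g

sodium pyruvate 55.328 mL; EDTA 31.721 mL; sodium hydroxide 9.363 mL; pyridoxine hydrochloride 32.214 mg; L-histidine 0.602 g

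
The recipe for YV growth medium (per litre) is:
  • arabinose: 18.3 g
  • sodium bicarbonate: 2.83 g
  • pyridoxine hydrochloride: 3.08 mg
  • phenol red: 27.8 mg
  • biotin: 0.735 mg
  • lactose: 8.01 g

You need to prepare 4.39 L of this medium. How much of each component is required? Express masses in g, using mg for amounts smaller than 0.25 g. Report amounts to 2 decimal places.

arabinose 80.34 g; sodium bicarbonate 12.42 g; pyridoxine hydrochloride 13.52 mg; phenol red 122.04 mg; biotin 3.23 mg; lactose 35.16 g

Scale factor = 4390 mL / 1000 mL = 4.39.
arabinose: 18.3 g × (4390 mL / 1000 mL) = 80.34 g
sodium bicarbonate: 2.83 g × (4390 mL / 1000 mL) = 12.42 g
pyridoxine hydrochloride: 3.08 mg × (4390 mL / 1000 mL) = 13.52 mg
phenol red: 27.8 mg × (4390 mL / 1000 mL) = 122.04 mg
biotin: 0.735 mg × (4390 mL / 1000 mL) = 3.23 mg
lactose: 8.01 g × (4390 mL / 1000 mL) = 35.16 g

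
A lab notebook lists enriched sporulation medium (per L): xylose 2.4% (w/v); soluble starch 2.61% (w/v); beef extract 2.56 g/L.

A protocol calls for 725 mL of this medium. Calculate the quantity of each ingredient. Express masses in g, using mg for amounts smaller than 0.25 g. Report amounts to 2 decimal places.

Working volume: 725 mL = 0.725 L.
xylose: 2.4% w/v = 24 g/L → 24 × 0.725 L = 17.40 g
soluble starch: 2.61% w/v = 26.1 g/L → 26.1 × 0.725 L = 18.92 g
beef extract: 2.56 g/L × 0.725 L = 1.86 g

xylose 17.40 g; soluble starch 18.92 g; beef extract 1.86 g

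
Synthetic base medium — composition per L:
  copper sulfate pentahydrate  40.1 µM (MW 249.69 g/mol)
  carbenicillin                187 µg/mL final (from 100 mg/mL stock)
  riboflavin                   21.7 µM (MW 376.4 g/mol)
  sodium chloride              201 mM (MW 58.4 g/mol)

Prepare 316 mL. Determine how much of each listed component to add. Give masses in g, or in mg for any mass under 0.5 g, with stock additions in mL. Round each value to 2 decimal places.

Scale factor relative to 1 L: 0.316.
copper sulfate pentahydrate: 40.1 µmol/L × 249.69 g/mol × 0.316 L ÷ 1000 = 3.16 mg
carbenicillin: V = C2·V2/C1 = 187 µg/mL × 316 mL ÷ 100000 µg/mL = 0.59 mL
riboflavin: 21.7 µmol/L × 376.4 g/mol × 0.316 L ÷ 1000 = 2.58 mg
sodium chloride: 201 mmol/L × 58.4 g/mol × 0.316 L ÷ 1000 = 3.71 g

copper sulfate pentahydrate 3.16 mg; carbenicillin 0.59 mL; riboflavin 2.58 mg; sodium chloride 3.71 g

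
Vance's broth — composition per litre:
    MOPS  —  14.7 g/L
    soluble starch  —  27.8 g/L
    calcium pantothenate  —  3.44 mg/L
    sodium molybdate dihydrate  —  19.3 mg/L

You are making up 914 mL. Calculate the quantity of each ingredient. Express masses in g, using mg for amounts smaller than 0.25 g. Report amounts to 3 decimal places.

Scale factor relative to 1 L: 0.914.
MOPS: 14.7 g/L × 0.914 L = 13.436 g
soluble starch: 27.8 g/L × 0.914 L = 25.409 g
calcium pantothenate: 3.44 mg/L × 0.914 L = 3.144 mg
sodium molybdate dihydrate: 19.3 mg/L × 0.914 L = 17.640 mg

MOPS 13.436 g; soluble starch 25.409 g; calcium pantothenate 3.144 mg; sodium molybdate dihydrate 17.640 mg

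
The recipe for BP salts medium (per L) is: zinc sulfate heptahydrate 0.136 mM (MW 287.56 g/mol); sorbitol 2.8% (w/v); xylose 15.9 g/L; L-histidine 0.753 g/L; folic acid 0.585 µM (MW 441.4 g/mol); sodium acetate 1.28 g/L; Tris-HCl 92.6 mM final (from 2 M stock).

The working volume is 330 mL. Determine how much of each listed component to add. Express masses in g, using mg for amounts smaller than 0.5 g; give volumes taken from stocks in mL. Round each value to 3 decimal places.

Working volume: 330 mL = 0.33 L.
zinc sulfate heptahydrate: 0.136 mmol/L × 287.56 mg/mmol × 0.33 L = 12.906 mg
sorbitol: 2.8 g per 100 mL × 330 mL ÷ 100 = 9.240 g
xylose: 15.9 g/L × 0.33 L = 5.247 g
L-histidine: 0.753 g/L × 0.33 L = 0.24849 g = 248.490 mg
folic acid: 0.585 µmol/L × 441.4 g/mol × 0.33 L ÷ 1000 = 0.085 mg
sodium acetate: 1.28 g/L × 0.33 L = 0.4224 g = 422.400 mg
Tris-HCl: dilute stock: 92.6 mM × 330 mL ÷ 2000 mM = 15.279 mL

zinc sulfate heptahydrate 12.906 mg; sorbitol 9.240 g; xylose 5.247 g; L-histidine 248.490 mg; folic acid 0.085 mg; sodium acetate 422.400 mg; Tris-HCl 15.279 mL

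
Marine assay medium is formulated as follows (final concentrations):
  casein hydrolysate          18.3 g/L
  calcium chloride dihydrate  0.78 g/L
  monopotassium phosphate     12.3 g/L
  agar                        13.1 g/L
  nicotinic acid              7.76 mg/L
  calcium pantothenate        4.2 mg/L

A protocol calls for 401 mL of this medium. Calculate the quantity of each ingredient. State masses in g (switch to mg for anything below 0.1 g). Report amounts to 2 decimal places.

Target volume = 401 mL = 0.401 L.
casein hydrolysate: 18.3 g/L × 0.401 L = 7.34 g
calcium chloride dihydrate: 0.78 g/L × 0.401 L = 0.31 g
monopotassium phosphate: 12.3 g/L × 0.401 L = 4.93 g
agar: 13.1 g/L × 0.401 L = 5.25 g
nicotinic acid: 7.76 mg/L × 0.401 L = 3.11 mg
calcium pantothenate: 4.2 mg/L × 0.401 L = 1.68 mg

casein hydrolysate 7.34 g; calcium chloride dihydrate 0.31 g; monopotassium phosphate 4.93 g; agar 5.25 g; nicotinic acid 3.11 mg; calcium pantothenate 1.68 mg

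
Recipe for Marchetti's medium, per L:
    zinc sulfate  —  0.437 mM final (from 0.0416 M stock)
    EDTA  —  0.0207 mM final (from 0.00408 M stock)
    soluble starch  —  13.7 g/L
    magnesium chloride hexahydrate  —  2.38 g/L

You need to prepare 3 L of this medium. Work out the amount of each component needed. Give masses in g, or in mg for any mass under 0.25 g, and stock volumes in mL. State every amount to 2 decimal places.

Working volume: 3 L.
zinc sulfate: dilute stock: 0.437 mM × 3000 mL ÷ 41.6 mM = 31.51 mL
EDTA: V = C2·V2/C1 = 0.0207 mM × 3000 mL ÷ 4.08 mM = 15.22 mL
soluble starch: 13.7 g/L × 3 L = 41.10 g
magnesium chloride hexahydrate: 2.38 g/L × 3 L = 7.14 g

zinc sulfate 31.51 mL; EDTA 15.22 mL; soluble starch 41.10 g; magnesium chloride hexahydrate 7.14 g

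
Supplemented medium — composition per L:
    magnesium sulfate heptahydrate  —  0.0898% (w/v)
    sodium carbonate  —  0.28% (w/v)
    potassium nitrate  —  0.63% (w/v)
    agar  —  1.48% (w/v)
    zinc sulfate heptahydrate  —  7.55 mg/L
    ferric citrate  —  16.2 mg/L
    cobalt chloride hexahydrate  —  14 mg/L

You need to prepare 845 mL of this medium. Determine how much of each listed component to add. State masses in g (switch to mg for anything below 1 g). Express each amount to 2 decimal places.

magnesium sulfate heptahydrate 758.81 mg; sodium carbonate 2.37 g; potassium nitrate 5.32 g; agar 12.51 g; zinc sulfate heptahydrate 6.38 mg; ferric citrate 13.69 mg; cobalt chloride hexahydrate 11.83 mg

Scale factor relative to 1 L: 0.845.
magnesium sulfate heptahydrate: 0.0898 g per 100 mL × 845 mL ÷ 100 = 0.75881 g = 758.81 mg
sodium carbonate: 0.28 g per 100 mL × 845 mL ÷ 100 = 2.37 g
potassium nitrate: 0.63% w/v = 6.3 g/L → 6.3 × 0.845 L = 5.32 g
agar: 1.48 g per 100 mL × 845 mL ÷ 100 = 12.51 g
zinc sulfate heptahydrate: 7.55 mg/L × 0.845 L = 6.38 mg
ferric citrate: 16.2 mg/L × 0.845 L = 13.69 mg
cobalt chloride hexahydrate: 14 mg/L × 0.845 L = 11.83 mg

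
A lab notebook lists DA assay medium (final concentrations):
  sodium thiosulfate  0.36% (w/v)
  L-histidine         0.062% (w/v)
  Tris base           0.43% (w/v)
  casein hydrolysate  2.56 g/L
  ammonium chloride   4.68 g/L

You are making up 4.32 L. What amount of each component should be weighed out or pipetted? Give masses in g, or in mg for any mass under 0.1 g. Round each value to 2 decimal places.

sodium thiosulfate 15.55 g; L-histidine 2.68 g; Tris base 18.58 g; casein hydrolysate 11.06 g; ammonium chloride 20.22 g

Working volume: 4.32 L.
sodium thiosulfate: 0.36 g per 100 mL × 4320 mL ÷ 100 = 15.55 g
L-histidine: 0.062 g per 100 mL × 4320 mL ÷ 100 = 2.68 g
Tris base: 0.43% w/v = 4.3 g/L → 4.3 × 4.32 L = 18.58 g
casein hydrolysate: 2.56 g/L × 4.32 L = 11.06 g
ammonium chloride: 4.68 g/L × 4.32 L = 20.22 g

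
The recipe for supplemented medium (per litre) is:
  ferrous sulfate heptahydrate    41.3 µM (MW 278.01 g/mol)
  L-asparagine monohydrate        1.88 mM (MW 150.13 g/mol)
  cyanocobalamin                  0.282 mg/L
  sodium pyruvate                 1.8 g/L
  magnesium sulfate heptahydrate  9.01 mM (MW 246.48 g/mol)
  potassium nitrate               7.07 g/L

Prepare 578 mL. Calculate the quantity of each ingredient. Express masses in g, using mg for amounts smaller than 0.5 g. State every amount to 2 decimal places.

ferrous sulfate heptahydrate 6.64 mg; L-asparagine monohydrate 163.14 mg; cyanocobalamin 0.16 mg; sodium pyruvate 1.04 g; magnesium sulfate heptahydrate 1.28 g; potassium nitrate 4.09 g

Target volume = 578 mL = 0.578 L.
ferrous sulfate heptahydrate: 41.3 µmol/L × 278.01 g/mol × 0.578 L ÷ 1000 = 6.64 mg
L-asparagine monohydrate: 1.88 mmol/L × 150.13 mg/mmol × 0.578 L = 163.14 mg
cyanocobalamin: 0.282 mg/L × 0.578 L = 0.16 mg
sodium pyruvate: 1.8 g/L × 0.578 L = 1.04 g
magnesium sulfate heptahydrate: 9.01 mmol/L × 246.48 g/mol × 0.578 L ÷ 1000 = 1.28 g
potassium nitrate: 7.07 g/L × 0.578 L = 4.09 g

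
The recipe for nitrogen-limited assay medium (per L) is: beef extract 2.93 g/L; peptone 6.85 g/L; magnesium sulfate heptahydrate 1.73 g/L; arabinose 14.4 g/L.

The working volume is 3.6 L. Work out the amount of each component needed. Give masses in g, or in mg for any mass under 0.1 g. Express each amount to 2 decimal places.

Scale factor relative to 1 L: 3.6.
beef extract: 2.93 g/L × 3.6 L = 10.55 g
peptone: 6.85 g/L × 3.6 L = 24.66 g
magnesium sulfate heptahydrate: 1.73 g/L × 3.6 L = 6.23 g
arabinose: 14.4 g/L × 3.6 L = 51.84 g

beef extract 10.55 g; peptone 24.66 g; magnesium sulfate heptahydrate 6.23 g; arabinose 51.84 g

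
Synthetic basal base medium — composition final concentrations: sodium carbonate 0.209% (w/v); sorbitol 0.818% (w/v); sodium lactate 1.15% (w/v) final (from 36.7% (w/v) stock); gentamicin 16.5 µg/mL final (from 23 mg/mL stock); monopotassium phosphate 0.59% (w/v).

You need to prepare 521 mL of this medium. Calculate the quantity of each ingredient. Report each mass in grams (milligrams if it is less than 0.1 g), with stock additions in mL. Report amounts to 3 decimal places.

Target volume = 521 mL = 0.521 L.
sodium carbonate: 0.209% w/v = 2.09 g/L → 2.09 × 0.521 L = 1.089 g
sorbitol: 0.818% w/v = 8.18 g/L → 8.18 × 0.521 L = 4.262 g
sodium lactate: dilute stock: 1.15% ÷ 36.7% × 521 mL = 16.326 mL
gentamicin: C1V1 = C2V2 → 16.5 µg/mL × 521 mL ÷ 23000 µg/mL = 0.374 mL
monopotassium phosphate: 0.59 g per 100 mL × 521 mL ÷ 100 = 3.074 g

sodium carbonate 1.089 g; sorbitol 4.262 g; sodium lactate 16.326 mL; gentamicin 0.374 mL; monopotassium phosphate 3.074 g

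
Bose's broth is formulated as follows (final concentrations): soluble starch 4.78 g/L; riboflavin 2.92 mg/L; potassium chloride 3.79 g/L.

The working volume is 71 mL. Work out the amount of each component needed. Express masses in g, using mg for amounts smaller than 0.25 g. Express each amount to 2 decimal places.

soluble starch 0.34 g; riboflavin 0.21 mg; potassium chloride 0.27 g

Target volume = 71 mL = 0.071 L.
soluble starch: 4.78 g/L × 0.071 L = 0.34 g
riboflavin: 2.92 mg/L × 0.071 L = 0.21 mg
potassium chloride: 3.79 g/L × 0.071 L = 0.27 g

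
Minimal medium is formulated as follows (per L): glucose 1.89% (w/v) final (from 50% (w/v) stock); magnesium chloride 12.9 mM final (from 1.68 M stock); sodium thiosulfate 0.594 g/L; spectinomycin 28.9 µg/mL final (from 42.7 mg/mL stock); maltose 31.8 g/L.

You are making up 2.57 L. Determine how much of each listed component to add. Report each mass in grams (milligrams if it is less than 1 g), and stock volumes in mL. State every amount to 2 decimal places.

Scale factor relative to 1 L: 2.57.
glucose: C1V1 = C2V2 → 1.89% ÷ 50% × 2570 mL = 97.15 mL
magnesium chloride: dilute stock: 12.9 mM × 2570 mL ÷ 1680 mM = 19.73 mL
sodium thiosulfate: 0.594 g/L × 2.57 L = 1.53 g
spectinomycin: C1V1 = C2V2 → 28.9 µg/mL × 2570 mL ÷ 42700 µg/mL = 1.74 mL
maltose: 31.8 g/L × 2.57 L = 81.73 g

glucose 97.15 mL; magnesium chloride 19.73 mL; sodium thiosulfate 1.53 g; spectinomycin 1.74 mL; maltose 81.73 g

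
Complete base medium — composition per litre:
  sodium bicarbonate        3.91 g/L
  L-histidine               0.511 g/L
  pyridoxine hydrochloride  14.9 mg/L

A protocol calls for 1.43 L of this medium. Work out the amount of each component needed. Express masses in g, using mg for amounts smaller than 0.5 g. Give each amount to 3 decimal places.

Scale factor relative to 1 L: 1.43.
sodium bicarbonate: 3.91 g/L × 1.43 L = 5.591 g
L-histidine: 0.511 g/L × 1.43 L = 0.731 g
pyridoxine hydrochloride: 14.9 mg/L × 1.43 L = 21.307 mg

sodium bicarbonate 5.591 g; L-histidine 0.731 g; pyridoxine hydrochloride 21.307 mg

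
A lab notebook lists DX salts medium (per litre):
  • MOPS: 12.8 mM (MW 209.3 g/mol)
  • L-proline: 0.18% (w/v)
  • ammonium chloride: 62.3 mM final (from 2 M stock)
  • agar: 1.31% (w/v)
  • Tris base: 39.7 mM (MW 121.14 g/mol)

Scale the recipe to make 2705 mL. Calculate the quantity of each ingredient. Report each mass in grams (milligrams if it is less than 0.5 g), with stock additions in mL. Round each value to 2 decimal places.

Scale factor relative to 1 L: 2.705.
MOPS: 12.8 mmol/L × 209.3 g/mol × 2.705 L ÷ 1000 = 7.25 g
L-proline: 0.18% w/v = 1.8 g/L → 1.8 × 2.705 L = 4.87 g
ammonium chloride: C1V1 = C2V2 → 62.3 mM × 2705 mL ÷ 2000 mM = 84.26 mL
agar: 1.31% w/v = 13.1 g/L → 13.1 × 2.705 L = 35.44 g
Tris base: 39.7 mmol/L × 121.14 g/mol × 2.705 L ÷ 1000 = 13.01 g

MOPS 7.25 g; L-proline 4.87 g; ammonium chloride 84.26 mL; agar 35.44 g; Tris base 13.01 g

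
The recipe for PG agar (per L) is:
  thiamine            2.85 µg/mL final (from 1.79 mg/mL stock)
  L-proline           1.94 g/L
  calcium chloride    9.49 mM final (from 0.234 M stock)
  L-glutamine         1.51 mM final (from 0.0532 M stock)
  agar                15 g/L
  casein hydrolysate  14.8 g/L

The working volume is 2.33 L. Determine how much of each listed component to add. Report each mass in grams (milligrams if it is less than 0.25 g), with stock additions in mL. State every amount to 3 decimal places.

Scale factor relative to 1 L: 2.33.
thiamine: V = C2·V2/C1 = 2.85 µg/mL × 2330 mL ÷ 1790 µg/mL = 3.710 mL
L-proline: 1.94 g/L × 2.33 L = 4.520 g
calcium chloride: V = C2·V2/C1 = 9.49 mM × 2330 mL ÷ 234 mM = 94.494 mL
L-glutamine: dilute stock: 1.51 mM × 2330 mL ÷ 53.2 mM = 66.133 mL
agar: 15 g/L × 2.33 L = 34.950 g
casein hydrolysate: 14.8 g/L × 2.33 L = 34.484 g

thiamine 3.710 mL; L-proline 4.520 g; calcium chloride 94.494 mL; L-glutamine 66.133 mL; agar 34.950 g; casein hydrolysate 34.484 g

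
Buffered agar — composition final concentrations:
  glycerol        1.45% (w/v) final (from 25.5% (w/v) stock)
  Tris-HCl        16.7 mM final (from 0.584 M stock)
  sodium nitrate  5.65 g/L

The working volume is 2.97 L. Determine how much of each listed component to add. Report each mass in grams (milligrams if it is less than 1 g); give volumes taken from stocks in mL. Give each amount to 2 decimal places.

Working volume: 2.97 L.
glycerol: dilute stock: 1.45% ÷ 25.5% × 2970 mL = 168.88 mL
Tris-HCl: dilute stock: 16.7 mM × 2970 mL ÷ 584 mM = 84.93 mL
sodium nitrate: 5.65 g/L × 2.97 L = 16.78 g

glycerol 168.88 mL; Tris-HCl 84.93 mL; sodium nitrate 16.78 g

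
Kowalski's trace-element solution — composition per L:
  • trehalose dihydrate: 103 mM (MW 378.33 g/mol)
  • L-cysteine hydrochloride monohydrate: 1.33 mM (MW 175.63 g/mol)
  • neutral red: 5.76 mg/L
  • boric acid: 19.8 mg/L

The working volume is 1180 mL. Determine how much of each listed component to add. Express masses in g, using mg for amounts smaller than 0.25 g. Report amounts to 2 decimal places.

Working volume: 1180 mL = 1.18 L.
trehalose dihydrate: 103 mmol/L × 378.33 g/mol × 1.18 L ÷ 1000 = 45.98 g
L-cysteine hydrochloride monohydrate: 1.33 mmol/L × 175.63 g/mol × 1.18 L ÷ 1000 = 0.28 g
neutral red: 5.76 mg/L × 1.18 L = 6.80 mg
boric acid: 19.8 mg/L × 1.18 L = 23.36 mg

trehalose dihydrate 45.98 g; L-cysteine hydrochloride monohydrate 0.28 g; neutral red 6.80 mg; boric acid 23.36 mg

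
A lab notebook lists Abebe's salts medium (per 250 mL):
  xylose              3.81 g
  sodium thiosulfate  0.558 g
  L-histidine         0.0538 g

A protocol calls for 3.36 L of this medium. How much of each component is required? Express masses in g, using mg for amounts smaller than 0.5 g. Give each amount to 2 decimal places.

xylose 51.21 g; sodium thiosulfate 7.50 g; L-histidine 0.72 g

Scale factor = 3360 mL / 250 mL = 13.44.
xylose: 3.81 g × (3360 mL / 250 mL) = 51.21 g
sodium thiosulfate: 0.558 g × (3360 mL / 250 mL) = 7.50 g
L-histidine: 0.0538 g × (3360 mL / 250 mL) = 0.72 g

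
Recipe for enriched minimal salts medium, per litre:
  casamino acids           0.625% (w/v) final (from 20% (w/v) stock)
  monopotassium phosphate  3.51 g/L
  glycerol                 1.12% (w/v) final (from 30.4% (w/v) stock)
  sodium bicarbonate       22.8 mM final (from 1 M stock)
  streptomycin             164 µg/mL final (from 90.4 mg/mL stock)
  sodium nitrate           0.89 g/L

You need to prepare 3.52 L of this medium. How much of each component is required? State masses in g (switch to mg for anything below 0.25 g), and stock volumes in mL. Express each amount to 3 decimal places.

casamino acids 110.000 mL; monopotassium phosphate 12.355 g; glycerol 129.684 mL; sodium bicarbonate 80.256 mL; streptomycin 6.386 mL; sodium nitrate 3.133 g

Working volume: 3.52 L.
casamino acids: V = C2·V2/C1 = 0.625% ÷ 20% × 3520 mL = 110.000 mL
monopotassium phosphate: 3.51 g/L × 3.52 L = 12.355 g
glycerol: dilute stock: 1.12% ÷ 30.4% × 3520 mL = 129.684 mL
sodium bicarbonate: V = C2·V2/C1 = 22.8 mM × 3520 mL ÷ 1000 mM = 80.256 mL
streptomycin: dilute stock: 164 µg/mL × 3520 mL ÷ 90400 µg/mL = 6.386 mL
sodium nitrate: 0.89 g/L × 3.52 L = 3.133 g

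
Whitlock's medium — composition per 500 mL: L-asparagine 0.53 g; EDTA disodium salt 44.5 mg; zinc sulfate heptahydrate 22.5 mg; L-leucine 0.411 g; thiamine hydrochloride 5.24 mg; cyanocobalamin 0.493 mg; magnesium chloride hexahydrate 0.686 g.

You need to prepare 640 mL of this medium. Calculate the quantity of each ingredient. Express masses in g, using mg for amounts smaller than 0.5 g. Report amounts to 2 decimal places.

Ratio of target to recipe volume: 640 / 500 = 1.28.
L-asparagine: 0.53 g × (640 mL / 500 mL) = 0.68 g
EDTA disodium salt: 44.5 mg × (640 mL / 500 mL) = 56.96 mg
zinc sulfate heptahydrate: 22.5 mg × (640 mL / 500 mL) = 28.80 mg
L-leucine: 0.411 g × (640 mL / 500 mL) = 0.53 g
thiamine hydrochloride: 5.24 mg × (640 mL / 500 mL) = 6.71 mg
cyanocobalamin: 0.493 mg × (640 mL / 500 mL) = 0.63 mg
magnesium chloride hexahydrate: 0.686 g × (640 mL / 500 mL) = 0.88 g

L-asparagine 0.68 g; EDTA disodium salt 56.96 mg; zinc sulfate heptahydrate 28.80 mg; L-leucine 0.53 g; thiamine hydrochloride 6.71 mg; cyanocobalamin 0.63 mg; magnesium chloride hexahydrate 0.88 g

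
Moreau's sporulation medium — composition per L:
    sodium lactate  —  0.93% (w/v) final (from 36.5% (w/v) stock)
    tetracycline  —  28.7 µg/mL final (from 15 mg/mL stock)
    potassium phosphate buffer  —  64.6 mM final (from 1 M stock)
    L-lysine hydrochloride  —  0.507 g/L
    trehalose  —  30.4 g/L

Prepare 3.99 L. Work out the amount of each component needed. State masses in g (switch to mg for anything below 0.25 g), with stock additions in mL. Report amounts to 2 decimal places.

sodium lactate 101.66 mL; tetracycline 7.63 mL; potassium phosphate buffer 257.75 mL; L-lysine hydrochloride 2.02 g; trehalose 121.30 g

Working volume: 3.99 L.
sodium lactate: dilute stock: 0.93% ÷ 36.5% × 3990 mL = 101.66 mL
tetracycline: V = C2·V2/C1 = 28.7 µg/mL × 3990 mL ÷ 15000 µg/mL = 7.63 mL
potassium phosphate buffer: V = C2·V2/C1 = 64.6 mM × 3990 mL ÷ 1000 mM = 257.75 mL
L-lysine hydrochloride: 0.507 g/L × 3.99 L = 2.02 g
trehalose: 30.4 g/L × 3.99 L = 121.30 g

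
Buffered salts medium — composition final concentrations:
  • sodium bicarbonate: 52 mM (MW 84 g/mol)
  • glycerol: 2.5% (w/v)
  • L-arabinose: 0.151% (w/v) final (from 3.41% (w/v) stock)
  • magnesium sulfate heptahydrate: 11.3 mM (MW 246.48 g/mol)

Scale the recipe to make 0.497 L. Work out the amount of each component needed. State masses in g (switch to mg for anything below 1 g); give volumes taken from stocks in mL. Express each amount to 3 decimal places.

sodium bicarbonate 2.171 g; glycerol 12.425 g; L-arabinose 22.008 mL; magnesium sulfate heptahydrate 1.384 g

Working volume: 0.497 L.
sodium bicarbonate: 52 mmol/L × 84 g/mol × 0.497 L ÷ 1000 = 2.171 g
glycerol: 2.5% w/v = 25 g/L → 25 × 0.497 L = 12.425 g
L-arabinose: dilute stock: 0.151% ÷ 3.41% × 497 mL = 22.008 mL
magnesium sulfate heptahydrate: 11.3 mmol/L × 246.48 g/mol × 0.497 L ÷ 1000 = 1.384 g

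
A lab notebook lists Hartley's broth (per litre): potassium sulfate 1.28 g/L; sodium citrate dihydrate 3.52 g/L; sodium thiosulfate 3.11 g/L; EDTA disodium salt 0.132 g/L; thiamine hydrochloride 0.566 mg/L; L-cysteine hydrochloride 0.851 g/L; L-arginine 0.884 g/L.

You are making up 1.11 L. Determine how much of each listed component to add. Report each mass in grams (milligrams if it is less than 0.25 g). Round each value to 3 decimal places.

potassium sulfate 1.421 g; sodium citrate dihydrate 3.907 g; sodium thiosulfate 3.452 g; EDTA disodium salt 146.520 mg; thiamine hydrochloride 0.628 mg; L-cysteine hydrochloride 0.945 g; L-arginine 0.981 g

Scale factor relative to 1 L: 1.11.
potassium sulfate: 1.28 g/L × 1.11 L = 1.421 g
sodium citrate dihydrate: 3.52 g/L × 1.11 L = 3.907 g
sodium thiosulfate: 3.11 g/L × 1.11 L = 3.452 g
EDTA disodium salt: 0.132 g/L × 1.11 L = 0.14652 g = 146.520 mg
thiamine hydrochloride: 0.566 mg/L × 1.11 L = 0.628 mg
L-cysteine hydrochloride: 0.851 g/L × 1.11 L = 0.945 g
L-arginine: 0.884 g/L × 1.11 L = 0.981 g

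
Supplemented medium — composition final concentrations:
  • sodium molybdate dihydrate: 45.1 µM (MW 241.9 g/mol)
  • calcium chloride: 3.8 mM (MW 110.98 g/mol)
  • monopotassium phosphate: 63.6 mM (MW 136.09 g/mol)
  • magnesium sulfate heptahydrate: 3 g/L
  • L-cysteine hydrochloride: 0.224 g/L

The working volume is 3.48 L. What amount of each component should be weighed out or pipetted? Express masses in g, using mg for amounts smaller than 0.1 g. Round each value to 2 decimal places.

Working volume: 3.48 L.
sodium molybdate dihydrate: 45.1 µmol/L × 241.9 g/mol × 3.48 L ÷ 1000 = 37.97 mg
calcium chloride: 3.8 mmol/L × 110.98 g/mol × 3.48 L ÷ 1000 = 1.47 g
monopotassium phosphate: 63.6 mmol/L × 136.09 g/mol × 3.48 L ÷ 1000 = 30.12 g
magnesium sulfate heptahydrate: 3 g/L × 3.48 L = 10.44 g
L-cysteine hydrochloride: 0.224 g/L × 3.48 L = 0.78 g

sodium molybdate dihydrate 37.97 mg; calcium chloride 1.47 g; monopotassium phosphate 30.12 g; magnesium sulfate heptahydrate 10.44 g; L-cysteine hydrochloride 0.78 g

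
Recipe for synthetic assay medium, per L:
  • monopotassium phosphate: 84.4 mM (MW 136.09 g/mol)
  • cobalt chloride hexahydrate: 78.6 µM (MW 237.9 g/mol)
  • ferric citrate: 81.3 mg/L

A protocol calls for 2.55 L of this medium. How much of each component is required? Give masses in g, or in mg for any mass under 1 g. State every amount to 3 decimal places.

Working volume: 2.55 L.
monopotassium phosphate: 84.4 mmol/L × 136.09 g/mol × 2.55 L ÷ 1000 = 29.289 g
cobalt chloride hexahydrate: 78.6 µmol/L × 237.9 g/mol × 2.55 L ÷ 1000 = 47.682 mg
ferric citrate: 81.3 mg/L × 2.55 L = 207.315 mg

monopotassium phosphate 29.289 g; cobalt chloride hexahydrate 47.682 mg; ferric citrate 207.315 mg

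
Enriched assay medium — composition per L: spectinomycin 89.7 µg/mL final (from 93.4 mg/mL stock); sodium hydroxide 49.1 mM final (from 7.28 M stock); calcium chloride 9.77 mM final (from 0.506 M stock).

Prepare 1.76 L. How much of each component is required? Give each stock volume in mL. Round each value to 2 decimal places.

Scale factor relative to 1 L: 1.76.
spectinomycin: V = C2·V2/C1 = 89.7 µg/mL × 1760 mL ÷ 93400 µg/mL = 1.69 mL
sodium hydroxide: dilute stock: 49.1 mM × 1760 mL ÷ 7280 mM = 11.87 mL
calcium chloride: C1V1 = C2V2 → 9.77 mM × 1760 mL ÷ 506 mM = 33.98 mL

spectinomycin 1.69 mL; sodium hydroxide 11.87 mL; calcium chloride 33.98 mL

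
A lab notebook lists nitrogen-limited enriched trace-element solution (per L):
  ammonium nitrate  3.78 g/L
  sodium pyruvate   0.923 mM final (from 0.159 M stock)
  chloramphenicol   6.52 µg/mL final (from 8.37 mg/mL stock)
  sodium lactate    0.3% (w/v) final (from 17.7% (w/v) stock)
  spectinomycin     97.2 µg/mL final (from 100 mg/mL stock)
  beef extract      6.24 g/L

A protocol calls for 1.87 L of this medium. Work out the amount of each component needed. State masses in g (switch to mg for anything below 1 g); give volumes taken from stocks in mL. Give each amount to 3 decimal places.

Scale factor relative to 1 L: 1.87.
ammonium nitrate: 3.78 g/L × 1.87 L = 7.069 g
sodium pyruvate: dilute stock: 0.923 mM × 1870 mL ÷ 159 mM = 10.855 mL
chloramphenicol: dilute stock: 6.52 µg/mL × 1870 mL ÷ 8370 µg/mL = 1.457 mL
sodium lactate: V = C2·V2/C1 = 0.3% ÷ 17.7% × 1870 mL = 31.695 mL
spectinomycin: C1V1 = C2V2 → 97.2 µg/mL × 1870 mL ÷ 100000 µg/mL = 1.818 mL
beef extract: 6.24 g/L × 1.87 L = 11.669 g

ammonium nitrate 7.069 g; sodium pyruvate 10.855 mL; chloramphenicol 1.457 mL; sodium lactate 31.695 mL; spectinomycin 1.818 mL; beef extract 11.669 g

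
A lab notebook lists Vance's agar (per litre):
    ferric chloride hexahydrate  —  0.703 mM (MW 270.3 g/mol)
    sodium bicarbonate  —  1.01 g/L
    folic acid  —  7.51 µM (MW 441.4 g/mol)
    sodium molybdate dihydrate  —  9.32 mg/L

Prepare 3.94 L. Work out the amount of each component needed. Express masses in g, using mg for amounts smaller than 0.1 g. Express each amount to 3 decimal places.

Working volume: 3.94 L.
ferric chloride hexahydrate: 0.703 mmol/L × 270.3 g/mol × 3.94 L ÷ 1000 = 0.749 g
sodium bicarbonate: 1.01 g/L × 3.94 L = 3.979 g
folic acid: 7.51 µmol/L × 441.4 g/mol × 3.94 L ÷ 1000 = 13.061 mg
sodium molybdate dihydrate: 9.32 mg/L × 3.94 L = 36.721 mg

ferric chloride hexahydrate 0.749 g; sodium bicarbonate 3.979 g; folic acid 13.061 mg; sodium molybdate dihydrate 36.721 mg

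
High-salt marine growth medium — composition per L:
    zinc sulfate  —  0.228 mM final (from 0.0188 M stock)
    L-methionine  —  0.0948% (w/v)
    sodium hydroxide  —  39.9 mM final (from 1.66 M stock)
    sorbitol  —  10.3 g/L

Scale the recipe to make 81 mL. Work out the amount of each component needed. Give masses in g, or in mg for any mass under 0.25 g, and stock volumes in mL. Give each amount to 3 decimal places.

zinc sulfate 0.982 mL; L-methionine 76.788 mg; sodium hydroxide 1.947 mL; sorbitol 0.834 g

Working volume: 81 mL = 0.081 L.
zinc sulfate: V = C2·V2/C1 = 0.228 mM × 81 mL ÷ 18.8 mM = 0.982 mL
L-methionine: 0.0948% w/v = 0.948 g/L → 0.948 × 0.081 L = 0.076788 g = 76.788 mg
sodium hydroxide: dilute stock: 39.9 mM × 81 mL ÷ 1660 mM = 1.947 mL
sorbitol: 10.3 g/L × 0.081 L = 0.834 g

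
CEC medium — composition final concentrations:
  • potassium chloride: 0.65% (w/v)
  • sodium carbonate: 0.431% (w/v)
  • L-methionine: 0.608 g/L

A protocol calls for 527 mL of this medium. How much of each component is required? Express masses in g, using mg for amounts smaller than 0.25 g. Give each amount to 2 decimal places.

potassium chloride 3.43 g; sodium carbonate 2.27 g; L-methionine 0.32 g

Working volume: 527 mL = 0.527 L.
potassium chloride: 0.65% w/v = 6.5 g/L → 6.5 × 0.527 L = 3.43 g
sodium carbonate: 0.431% w/v = 4.31 g/L → 4.31 × 0.527 L = 2.27 g
L-methionine: 0.608 g/L × 0.527 L = 0.32 g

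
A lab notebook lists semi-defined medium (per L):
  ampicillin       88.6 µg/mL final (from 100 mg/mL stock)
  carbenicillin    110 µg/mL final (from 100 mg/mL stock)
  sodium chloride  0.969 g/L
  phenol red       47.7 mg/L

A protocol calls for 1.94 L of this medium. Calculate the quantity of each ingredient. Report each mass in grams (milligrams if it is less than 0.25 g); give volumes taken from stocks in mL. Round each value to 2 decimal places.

Scale factor relative to 1 L: 1.94.
ampicillin: C1V1 = C2V2 → 88.6 µg/mL × 1940 mL ÷ 100000 µg/mL = 1.72 mL
carbenicillin: C1V1 = C2V2 → 110 µg/mL × 1940 mL ÷ 100000 µg/mL = 2.13 mL
sodium chloride: 0.969 g/L × 1.94 L = 1.88 g
phenol red: 47.7 mg/L × 1.94 L = 92.54 mg

ampicillin 1.72 mL; carbenicillin 2.13 mL; sodium chloride 1.88 g; phenol red 92.54 mg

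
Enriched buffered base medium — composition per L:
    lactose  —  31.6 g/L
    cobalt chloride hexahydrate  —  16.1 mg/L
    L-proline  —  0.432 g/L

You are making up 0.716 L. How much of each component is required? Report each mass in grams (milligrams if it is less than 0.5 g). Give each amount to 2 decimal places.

lactose 22.63 g; cobalt chloride hexahydrate 11.53 mg; L-proline 309.31 mg

Working volume: 0.716 L.
lactose: 31.6 g/L × 0.716 L = 22.63 g
cobalt chloride hexahydrate: 16.1 mg/L × 0.716 L = 11.53 mg
L-proline: 0.432 g/L × 0.716 L = 0.309312 g = 309.31 mg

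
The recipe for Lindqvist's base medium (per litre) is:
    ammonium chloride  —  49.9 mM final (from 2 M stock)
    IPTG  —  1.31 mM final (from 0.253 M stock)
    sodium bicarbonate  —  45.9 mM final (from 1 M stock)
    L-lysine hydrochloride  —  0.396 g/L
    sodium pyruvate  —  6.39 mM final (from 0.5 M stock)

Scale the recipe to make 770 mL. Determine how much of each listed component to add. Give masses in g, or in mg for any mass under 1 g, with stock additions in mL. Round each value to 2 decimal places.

ammonium chloride 19.21 mL; IPTG 3.99 mL; sodium bicarbonate 35.34 mL; L-lysine hydrochloride 304.92 mg; sodium pyruvate 9.84 mL

Target volume = 770 mL = 0.77 L.
ammonium chloride: dilute stock: 49.9 mM × 770 mL ÷ 2000 mM = 19.21 mL
IPTG: C1V1 = C2V2 → 1.31 mM × 770 mL ÷ 253 mM = 3.99 mL
sodium bicarbonate: V = C2·V2/C1 = 45.9 mM × 770 mL ÷ 1000 mM = 35.34 mL
L-lysine hydrochloride: 0.396 g/L × 0.77 L = 0.30492 g = 304.92 mg
sodium pyruvate: dilute stock: 6.39 mM × 770 mL ÷ 500 mM = 9.84 mL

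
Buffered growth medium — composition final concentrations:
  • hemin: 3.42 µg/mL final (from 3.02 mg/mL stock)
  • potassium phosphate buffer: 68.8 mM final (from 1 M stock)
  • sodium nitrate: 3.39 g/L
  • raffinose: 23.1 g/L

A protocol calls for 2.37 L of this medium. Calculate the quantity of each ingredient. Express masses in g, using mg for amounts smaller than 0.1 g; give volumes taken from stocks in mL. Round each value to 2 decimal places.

Working volume: 2.37 L.
hemin: C1V1 = C2V2 → 3.42 µg/mL × 2370 mL ÷ 3020 µg/mL = 2.68 mL
potassium phosphate buffer: C1V1 = C2V2 → 68.8 mM × 2370 mL ÷ 1000 mM = 163.06 mL
sodium nitrate: 3.39 g/L × 2.37 L = 8.03 g
raffinose: 23.1 g/L × 2.37 L = 54.75 g

hemin 2.68 mL; potassium phosphate buffer 163.06 mL; sodium nitrate 8.03 g; raffinose 54.75 g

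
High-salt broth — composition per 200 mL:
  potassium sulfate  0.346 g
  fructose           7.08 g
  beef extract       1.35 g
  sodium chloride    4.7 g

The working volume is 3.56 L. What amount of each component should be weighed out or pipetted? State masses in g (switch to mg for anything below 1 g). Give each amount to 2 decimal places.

potassium sulfate 6.16 g; fructose 126.02 g; beef extract 24.03 g; sodium chloride 83.66 g

Scale factor = 3560 mL / 200 mL = 17.8.
potassium sulfate: 0.346 g × (3560 mL / 200 mL) = 6.16 g
fructose: 7.08 g × (3560 mL / 200 mL) = 126.02 g
beef extract: 1.35 g × (3560 mL / 200 mL) = 24.03 g
sodium chloride: 4.7 g × (3560 mL / 200 mL) = 83.66 g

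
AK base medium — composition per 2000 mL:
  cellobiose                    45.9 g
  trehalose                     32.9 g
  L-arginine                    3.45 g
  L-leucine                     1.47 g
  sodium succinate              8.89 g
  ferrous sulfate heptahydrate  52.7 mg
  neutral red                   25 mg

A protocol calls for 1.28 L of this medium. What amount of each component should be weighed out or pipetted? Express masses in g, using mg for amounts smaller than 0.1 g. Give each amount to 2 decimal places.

Scale factor = 1280 mL / 2000 mL = 0.64.
cellobiose: 45.9 g × (1280 mL / 2000 mL) = 29.38 g
trehalose: 32.9 g × (1280 mL / 2000 mL) = 21.06 g
L-arginine: 3.45 g × (1280 mL / 2000 mL) = 2.21 g
L-leucine: 1.47 g × (1280 mL / 2000 mL) = 0.94 g
sodium succinate: 8.89 g × (1280 mL / 2000 mL) = 5.69 g
ferrous sulfate heptahydrate: 52.7 mg × (1280 mL / 2000 mL) = 33.73 mg
neutral red: 25 mg × (1280 mL / 2000 mL) = 16.00 mg

cellobiose 29.38 g; trehalose 21.06 g; L-arginine 2.21 g; L-leucine 0.94 g; sodium succinate 5.69 g; ferrous sulfate heptahydrate 33.73 mg; neutral red 16.00 mg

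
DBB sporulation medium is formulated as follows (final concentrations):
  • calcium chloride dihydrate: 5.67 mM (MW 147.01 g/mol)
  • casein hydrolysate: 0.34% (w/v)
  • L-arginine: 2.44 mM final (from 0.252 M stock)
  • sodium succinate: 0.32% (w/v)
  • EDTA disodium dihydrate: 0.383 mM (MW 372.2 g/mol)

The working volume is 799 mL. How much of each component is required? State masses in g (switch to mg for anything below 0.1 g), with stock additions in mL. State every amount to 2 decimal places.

calcium chloride dihydrate 0.67 g; casein hydrolysate 2.72 g; L-arginine 7.74 mL; sodium succinate 2.56 g; EDTA disodium dihydrate 0.11 g

Target volume = 799 mL = 0.799 L.
calcium chloride dihydrate: 5.67 mmol/L × 147.01 g/mol × 0.799 L ÷ 1000 = 0.67 g
casein hydrolysate: 0.34 g per 100 mL × 799 mL ÷ 100 = 2.72 g
L-arginine: V = C2·V2/C1 = 2.44 mM × 799 mL ÷ 252 mM = 7.74 mL
sodium succinate: 0.32% w/v = 3.2 g/L → 3.2 × 0.799 L = 2.56 g
EDTA disodium dihydrate: 0.383 mmol/L × 372.2 g/mol × 0.799 L ÷ 1000 = 0.11 g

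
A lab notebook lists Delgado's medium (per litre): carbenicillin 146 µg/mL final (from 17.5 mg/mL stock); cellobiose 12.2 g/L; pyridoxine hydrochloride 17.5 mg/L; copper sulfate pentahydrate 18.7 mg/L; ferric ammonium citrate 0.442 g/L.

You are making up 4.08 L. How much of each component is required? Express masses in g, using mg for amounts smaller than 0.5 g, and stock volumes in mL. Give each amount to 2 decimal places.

Working volume: 4.08 L.
carbenicillin: dilute stock: 146 µg/mL × 4080 mL ÷ 17500 µg/mL = 34.04 mL
cellobiose: 12.2 g/L × 4.08 L = 49.78 g
pyridoxine hydrochloride: 17.5 mg/L × 4.08 L = 71.40 mg
copper sulfate pentahydrate: 18.7 mg/L × 4.08 L = 76.30 mg
ferric ammonium citrate: 0.442 g/L × 4.08 L = 1.80 g

carbenicillin 34.04 mL; cellobiose 49.78 g; pyridoxine hydrochloride 71.40 mg; copper sulfate pentahydrate 76.30 mg; ferric ammonium citrate 1.80 g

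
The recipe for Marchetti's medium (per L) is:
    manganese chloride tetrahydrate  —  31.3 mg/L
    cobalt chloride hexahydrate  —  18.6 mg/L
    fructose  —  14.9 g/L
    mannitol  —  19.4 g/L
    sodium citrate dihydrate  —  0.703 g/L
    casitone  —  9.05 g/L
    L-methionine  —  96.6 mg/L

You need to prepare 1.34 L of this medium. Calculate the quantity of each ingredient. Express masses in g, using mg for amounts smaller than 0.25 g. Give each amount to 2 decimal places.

manganese chloride tetrahydrate 41.94 mg; cobalt chloride hexahydrate 24.92 mg; fructose 19.97 g; mannitol 26.00 g; sodium citrate dihydrate 0.94 g; casitone 12.13 g; L-methionine 129.44 mg

Scale factor relative to 1 L: 1.34.
manganese chloride tetrahydrate: 31.3 mg/L × 1.34 L = 41.94 mg
cobalt chloride hexahydrate: 18.6 mg/L × 1.34 L = 24.92 mg
fructose: 14.9 g/L × 1.34 L = 19.97 g
mannitol: 19.4 g/L × 1.34 L = 26.00 g
sodium citrate dihydrate: 0.703 g/L × 1.34 L = 0.94 g
casitone: 9.05 g/L × 1.34 L = 12.13 g
L-methionine: 96.6 mg/L × 1.34 L = 129.44 mg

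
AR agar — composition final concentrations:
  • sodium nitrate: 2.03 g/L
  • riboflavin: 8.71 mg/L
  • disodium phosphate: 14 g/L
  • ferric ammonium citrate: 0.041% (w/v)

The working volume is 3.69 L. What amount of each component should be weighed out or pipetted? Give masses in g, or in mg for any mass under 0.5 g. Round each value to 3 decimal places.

sodium nitrate 7.491 g; riboflavin 32.140 mg; disodium phosphate 51.660 g; ferric ammonium citrate 1.513 g

Scale factor relative to 1 L: 3.69.
sodium nitrate: 2.03 g/L × 3.69 L = 7.491 g
riboflavin: 8.71 mg/L × 3.69 L = 32.140 mg
disodium phosphate: 14 g/L × 3.69 L = 51.660 g
ferric ammonium citrate: 0.041 g per 100 mL × 3690 mL ÷ 100 = 1.513 g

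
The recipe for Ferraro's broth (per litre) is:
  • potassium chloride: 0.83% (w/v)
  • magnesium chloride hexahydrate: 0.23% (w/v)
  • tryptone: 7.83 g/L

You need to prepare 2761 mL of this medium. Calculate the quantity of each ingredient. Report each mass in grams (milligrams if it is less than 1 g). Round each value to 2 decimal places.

potassium chloride 22.92 g; magnesium chloride hexahydrate 6.35 g; tryptone 21.62 g

Target volume = 2761 mL = 2.761 L.
potassium chloride: 0.83 g per 100 mL × 2761 mL ÷ 100 = 22.92 g
magnesium chloride hexahydrate: 0.23 g per 100 mL × 2761 mL ÷ 100 = 6.35 g
tryptone: 7.83 g/L × 2.761 L = 21.62 g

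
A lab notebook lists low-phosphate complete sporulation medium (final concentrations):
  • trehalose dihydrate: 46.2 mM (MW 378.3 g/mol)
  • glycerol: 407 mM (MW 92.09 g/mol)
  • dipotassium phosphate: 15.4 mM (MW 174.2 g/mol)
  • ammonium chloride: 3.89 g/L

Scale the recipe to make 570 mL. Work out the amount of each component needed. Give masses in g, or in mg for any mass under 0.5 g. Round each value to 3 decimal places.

Working volume: 570 mL = 0.57 L.
trehalose dihydrate: 46.2 mmol/L × 378.3 g/mol × 0.57 L ÷ 1000 = 9.962 g
glycerol: 407 mmol/L × 92.09 g/mol × 0.57 L ÷ 1000 = 21.364 g
dipotassium phosphate: 15.4 mmol/L × 174.2 g/mol × 0.57 L ÷ 1000 = 1.529 g
ammonium chloride: 3.89 g/L × 0.57 L = 2.217 g

trehalose dihydrate 9.962 g; glycerol 21.364 g; dipotassium phosphate 1.529 g; ammonium chloride 2.217 g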